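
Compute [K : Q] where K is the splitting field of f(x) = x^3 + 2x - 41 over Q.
[K : Q] = 6

By the rational root test, any rational root of the monic integer polynomial f(x) = x^3 + 2x - 41 must be an integer dividing the constant term -41, i.e. one of ±{1, 41}. Evaluating: f(1) = -38, f(-1) = -44, f(41) = 68962, f(-41) = -69044; none is 0, so f has no rational root and is therefore irreducible over Q (a cubic with no linear factor over a field is irreducible). For an irreducible cubic, the Galois group is A_3 or S_3 according as the discriminant disc(f) = -4a^3 - 27b^2 = -4·(2)^3 - 27·(-41)^2 = -45419 is or is not a square in Q. Here disc(f) = -45419 is not a perfect square in Q, so the Galois group of f over Q is not contained in A_3 and must be all of S_3. The splitting field has degree |S_3| = 6 over Q, so [K : Q] = 6.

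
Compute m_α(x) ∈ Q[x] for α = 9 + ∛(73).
m_α(x) = x^3 - 27x^2 + 243x - 802

Set β = α - 9 = ∛(73), so β^3 = 73. Then (α - 9)^3 - 73 = 0, i.e. α is a root of g(x) = (x - 9)^3 - 73 = x^3 - 27x^2 + 243x - 802. Since g(x) = h(x - 9) where h(x) = x^3 - 73, and h is irreducible over Q (because 73 is not a perfect cube, so h has no rational root, and a monic cubic with no rational root is irreducible), g is also irreducible (irreducibility is preserved under the substitution x → x - 9). Hence m_α(x) = x^3 - 27x^2 + 243x - 802.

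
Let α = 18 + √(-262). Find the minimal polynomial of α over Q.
m_α(x) = x^2 - 36x + 586

From α - 18 = √(-262), squaring gives (α - 18)^2 = -262, i.e. α^2 - 36α + 324 = -262, so α^2 - 36α + 586 = 0. The discriminant of x^2 - 36x + 586 is (-36)^2 - 4·(586) = 1296 - 2344 = -1048, and 4·(-262) is not a perfect square in Q since -262 is squarefree and ≠ 1. Hence x^2 - 36x + 586 is irreducible over Q and is the minimal polynomial of α.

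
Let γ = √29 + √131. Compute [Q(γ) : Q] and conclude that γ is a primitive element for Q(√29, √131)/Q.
[Q(γ) : Q] = 4 (equivalently, Q(γ) = Q(√29, √131))

Obviously Q(γ) ⊆ Q(√29, √131), and [Q(√29, √131):Q] = 4 (since 29, 131 are distinct squarefree integers > 1 with 3799 not a perfect square). To show equality we compute the minimal polynomial of γ. From γ = √29 + √131: γ^2 = 29 + 2√(3799) + 131 = 160 + 2√(3799), so γ^2 - 160 = 2√(3799); squaring, (γ^2 - 160)^2 = 4·3799, i.e. γ^4 - 320γ^2 + 25600 - 15196 = 0, i.e. γ^4 - 320γ^2 + 10404 = 0. So γ is a root of x^4 - 320x^2 + 10404. This polynomial is irreducible over Q: it has no rational root (each ±√29 ± √131 is irrational), and any factorization into two quadratics over Q would force √(3799) ∈ Q (pairing opposite roots) or √29, √131 ∈ Q (other pairings), all impossible. Hence [Q(γ):Q] = 4 = [Q(√29, √131):Q], so Q(γ) = Q(√29, √131).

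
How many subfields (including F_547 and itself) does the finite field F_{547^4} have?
F_{547^4} has 3 subfields

The subfields of F_{p^n} are exactly the fields F_{p^d} for d | n (each is the fixed field of the unique index-d subgroup of Gal(F_{p^n}/F_p) ≅ Z/nZ). The divisors of n = 4 are {1, 2, 4}, giving 3 subfields: F_{547^1}, F_{547^2}, F_{547^4}.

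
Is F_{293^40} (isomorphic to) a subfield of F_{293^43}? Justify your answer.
No: F_{293^40} is not a subfield of F_{293^43}

F_{p^m} embeds in F_{p^n} iff m | n. Here 40 ∤ 43 (since 43 = 1·40 + 3 with remainder 3 ≠ 0), so F_{293^40} is not a subfield of F_{293^43}. Equivalently: if it were, the tower law would give 40 = [F_{293^40}:F_293] dividing [F_{293^43}:F_293] = 43, contradiction.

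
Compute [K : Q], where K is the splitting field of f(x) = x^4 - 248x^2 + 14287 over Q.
[K : Q] = 4

Solving the quadratic in x^2: x^2 = (248 ± √(248^2 - 4·14287))/2 = (248 ± √4356)/2 = (248 ± 66)/2, giving x^2 = 157 or x^2 = 91. So f(x) = (x^2 - 157)(x^2 - 91) and the roots of f are ±√157, ±√91. Hence the splitting field is K = Q(√157, √91). Since 157 and 91 are distinct squarefree integers > 1, their product 14287 is not a perfect square, so √91 ∉ Q(√157). By the tower law [K:Q] = [Q(√157,√91):Q(√157)] · [Q(√157):Q] = 2 · 2 = 4.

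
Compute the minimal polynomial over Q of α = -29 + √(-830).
m_α(x) = x^2 + 58x + 1671

From α + 29 = √(-830), squaring gives (α + 29)^2 = -830, i.e. α^2 + 58α + 841 = -830, so α^2 + 58α + 1671 = 0. The discriminant of x^2 + 58x + 1671 is (58)^2 - 4·(1671) = 3364 - 6684 = -3320, and 4·(-830) is not a perfect square in Q since -830 is squarefree and ≠ 1. Hence x^2 + 58x + 1671 is irreducible over Q and is the minimal polynomial of α.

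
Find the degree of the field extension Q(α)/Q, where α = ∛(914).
[Q(α):Q] = 3

The minimal polynomial of α is x^3 - 914, irreducible over Q since 914 is not a perfect cube (so x^3 - 914 has no rational root). Hence [Q(α):Q] = deg(m_α) = 3.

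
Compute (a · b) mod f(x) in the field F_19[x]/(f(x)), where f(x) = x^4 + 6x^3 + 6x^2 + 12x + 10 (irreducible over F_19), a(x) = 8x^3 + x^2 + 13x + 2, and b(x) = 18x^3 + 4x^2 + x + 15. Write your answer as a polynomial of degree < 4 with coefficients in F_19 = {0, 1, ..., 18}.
a · b ≡ 18x^3 + x^2 + 9x + 6 (mod f(x))

Multiply in F_19[x]: a(x)·b(x) = (8x^3 + x^2 + 13x + 2)·(18x^3 + 4x^2 + x + 15) = 11x^6 + 12x^5 + 18x^4 + 17x^2 + 7x + 11. This has degree ≥ 4, so divide by f(x) over F_19: 11x^6 + 12x^5 + 18x^4 + 17x^2 + 7x + 11 = (11x^2 + 3x + 10)·(x^4 + 6x^3 + 6x^2 + 12x + 10) + (18x^3 + x^2 + 9x + 6). Hence a·b ≡ 18x^3 + x^2 + 9x + 6 (mod f). (F_19[x]/(f) is a field with 19^4 = 130321 elements since f is irreducible of degree 4.)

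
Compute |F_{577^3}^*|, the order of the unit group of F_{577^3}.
|F_{577^3}^*| = 192100032

F_{577^3} has 577^3 = 192100033 elements; its multiplicative group consists of all nonzero elements, so |F_{577^3}^*| = 192100033 - 1 = 192100032. (It is cyclic since any finite subgroup of the multiplicative group of a field is cyclic.)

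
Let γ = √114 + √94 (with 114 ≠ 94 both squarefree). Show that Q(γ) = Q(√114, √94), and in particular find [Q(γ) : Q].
[Q(γ) : Q] = 4 (equivalently, Q(γ) = Q(√114, √94))

Obviously Q(γ) ⊆ Q(√114, √94), and [Q(√114, √94):Q] = 4 (since 114, 94 are distinct squarefree integers > 1 with 10716 not a perfect square). To show equality we compute the minimal polynomial of γ. From γ = √114 + √94: γ^2 = 114 + 2√(10716) + 94 = 208 + 2√(10716), so γ^2 - 208 = 2√(10716); squaring, (γ^2 - 208)^2 = 4·10716, i.e. γ^4 - 416γ^2 + 43264 - 42864 = 0, i.e. γ^4 - 416γ^2 + 400 = 0. So γ is a root of x^4 - 416x^2 + 400. This polynomial is irreducible over Q: it has no rational root (each ±√114 ± √94 is irrational), and any factorization into two quadratics over Q would force √(10716) ∈ Q (pairing opposite roots) or √114, √94 ∈ Q (other pairings), all impossible. Hence [Q(γ):Q] = 4 = [Q(√114, √94):Q], so Q(γ) = Q(√114, √94).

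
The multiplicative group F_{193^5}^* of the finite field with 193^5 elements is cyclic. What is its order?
|F_{193^5}^*| = 267785184192

F_{193^5} has 193^5 = 267785184193 elements; its multiplicative group consists of all nonzero elements, so |F_{193^5}^*| = 267785184193 - 1 = 267785184192. (It is cyclic since any finite subgroup of the multiplicative group of a field is cyclic.)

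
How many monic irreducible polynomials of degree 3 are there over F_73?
There are 129648 monic irreducible polynomials of degree 3 over F_73

Each element of F_{73^3} that lies in no proper subfield is a root of exactly one monic irreducible of degree 3 over F_73, and each such polynomial has 3 distinct roots in F_{73^3}. By Möbius inversion the count is N_73(3) = (1/3) Σ_{d|3} μ(3/d) · 73^d = (1/3)(μ(3)·73^1 + μ(1)·73^3) = 388944/3 = 129648.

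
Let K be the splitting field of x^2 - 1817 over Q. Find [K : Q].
[K : Q] = 2

f(x) = x^2 - 1817 factors as (x - √1817)(x + √1817). The splitting field is K = Q(√1817). Since 1817 is squarefree and > 1, it is not a perfect square, so x^2 - 1817 is irreducible over Q and [Q(√1817) : Q] = 2. Hence [K : Q] = 2.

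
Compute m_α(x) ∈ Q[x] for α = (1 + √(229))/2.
m_α(x) = x^2 - x - 57

From 2α - 1 = √(229), squaring gives (2α - 1)^2 = 229, i.e. 4α^2 - 4α + 1 = 229, so α^2 - α + (1 - 229)/4 = 0. Since 229 ≡ 1 (mod 4), (1 - 229)/4 = -57 ∈ Z. The polynomial x^2 - x - 57 has discriminant 1 - 4·(-57) = 229, which is not a perfect square in Q (d = 229 is squarefree and ≠ 1), so x^2 - x - 57 is irreducible over Q. It is the minimal polynomial of α.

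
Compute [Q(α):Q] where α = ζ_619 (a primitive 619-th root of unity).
[Q(α):Q] = 618

The minimal polynomial of ζ_619 over Q is the 619-th cyclotomic polynomial Φ_619(x), which is irreducible over Q and has degree φ(619) = 618. Hence [Q(α):Q] = φ(619) = 618.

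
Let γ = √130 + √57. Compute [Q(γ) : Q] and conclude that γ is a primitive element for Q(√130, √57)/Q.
[Q(γ) : Q] = 4 (equivalently, Q(γ) = Q(√130, √57))

Obviously Q(γ) ⊆ Q(√130, √57), and [Q(√130, √57):Q] = 4 (since 130, 57 are distinct squarefree integers > 1 with 7410 not a perfect square). To show equality we compute the minimal polynomial of γ. From γ = √130 + √57: γ^2 = 130 + 2√(7410) + 57 = 187 + 2√(7410), so γ^2 - 187 = 2√(7410); squaring, (γ^2 - 187)^2 = 4·7410, i.e. γ^4 - 374γ^2 + 34969 - 29640 = 0, i.e. γ^4 - 374γ^2 + 5329 = 0. So γ is a root of x^4 - 374x^2 + 5329. This polynomial is irreducible over Q: it has no rational root (each ±√130 ± √57 is irrational), and any factorization into two quadratics over Q would force √(7410) ∈ Q (pairing opposite roots) or √130, √57 ∈ Q (other pairings), all impossible. Hence [Q(γ):Q] = 4 = [Q(√130, √57):Q], so Q(γ) = Q(√130, √57).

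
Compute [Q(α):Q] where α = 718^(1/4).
[Q(α):Q] = 4

α is a root of x^4 - 718. By Eisenstein's criterion at the prime p = 2 (which divides the constant term 718 but p^2 = 4 does not, since 718 is squarefree), x^4 - 718 is irreducible over Q. Hence [Q(α):Q] = 4.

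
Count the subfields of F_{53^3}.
F_{53^3} has 2 subfields

The subfields of F_{p^n} are exactly the fields F_{p^d} for d | n (each is the fixed field of the unique index-d subgroup of Gal(F_{p^n}/F_p) ≅ Z/nZ). The divisors of n = 3 are {1, 3}, giving 2 subfields: F_{53^1}, F_{53^3}.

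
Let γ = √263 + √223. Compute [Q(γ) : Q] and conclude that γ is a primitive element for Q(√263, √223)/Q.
[Q(γ) : Q] = 4 (equivalently, Q(γ) = Q(√263, √223))

Obviously Q(γ) ⊆ Q(√263, √223), and [Q(√263, √223):Q] = 4 (since 263, 223 are distinct squarefree integers > 1 with 58649 not a perfect square). To show equality we compute the minimal polynomial of γ. From γ = √263 + √223: γ^2 = 263 + 2√(58649) + 223 = 486 + 2√(58649), so γ^2 - 486 = 2√(58649); squaring, (γ^2 - 486)^2 = 4·58649, i.e. γ^4 - 972γ^2 + 236196 - 234596 = 0, i.e. γ^4 - 972γ^2 + 1600 = 0. So γ is a root of x^4 - 972x^2 + 1600. This polynomial is irreducible over Q: it has no rational root (each ±√263 ± √223 is irrational), and any factorization into two quadratics over Q would force √(58649) ∈ Q (pairing opposite roots) or √263, √223 ∈ Q (other pairings), all impossible. Hence [Q(γ):Q] = 4 = [Q(√263, √223):Q], so Q(γ) = Q(√263, √223).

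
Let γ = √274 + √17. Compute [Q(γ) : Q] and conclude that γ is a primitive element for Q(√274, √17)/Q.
[Q(γ) : Q] = 4 (equivalently, Q(γ) = Q(√274, √17))

Obviously Q(γ) ⊆ Q(√274, √17), and [Q(√274, √17):Q] = 4 (since 274, 17 are distinct squarefree integers > 1 with 4658 not a perfect square). To show equality we compute the minimal polynomial of γ. From γ = √274 + √17: γ^2 = 274 + 2√(4658) + 17 = 291 + 2√(4658), so γ^2 - 291 = 2√(4658); squaring, (γ^2 - 291)^2 = 4·4658, i.e. γ^4 - 582γ^2 + 84681 - 18632 = 0, i.e. γ^4 - 582γ^2 + 66049 = 0. So γ is a root of x^4 - 582x^2 + 66049. This polynomial is irreducible over Q: it has no rational root (each ±√274 ± √17 is irrational), and any factorization into two quadratics over Q would force √(4658) ∈ Q (pairing opposite roots) or √274, √17 ∈ Q (other pairings), all impossible. Hence [Q(γ):Q] = 4 = [Q(√274, √17):Q], so Q(γ) = Q(√274, √17).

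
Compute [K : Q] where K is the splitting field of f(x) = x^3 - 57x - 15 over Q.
[K : Q] = 6

By the rational root test, any rational root of the monic integer polynomial f(x) = x^3 - 57x - 15 must be an integer dividing the constant term -15, i.e. one of ±{1, 3, 5, 15}. Evaluating: f(1) = -71, f(-1) = 41, f(3) = -159, f(-3) = 129, f(5) = -175, f(-5) = 145, f(15) = 2505, f(-15) = -2535; none is 0, so f has no rational root and is therefore irreducible over Q (a cubic with no linear factor over a field is irreducible). For an irreducible cubic, the Galois group is A_3 or S_3 according as the discriminant disc(f) = -4a^3 - 27b^2 = -4·(-57)^3 - 27·(-15)^2 = 734697 is or is not a square in Q. Here disc(f) = 734697 is not a perfect square in Q, so the Galois group of f over Q is not contained in A_3 and must be all of S_3. The splitting field has degree |S_3| = 6 over Q, so [K : Q] = 6.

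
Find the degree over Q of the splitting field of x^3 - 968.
[K : Q] = 6

The roots of x^3 - 968 are ∛968, ω∛968, ω^2∛968 where ω = e^(2πi/3) is a primitive cube root of unity, so K = Q(∛968, ω). Now [Q(∛968):Q] = 3 (since 968 is not a perfect cube, x^3 - 968 is irreducible) and [Q(ω):Q] = 2. Both 2 and 3 divide [K:Q], and [K:Q] ≤ 3·2 = 6, so [K:Q] = 6. (Equivalently: Q(∛968) ⊂ R but ω ∉ R, so [K : Q(∛968)] = 2.)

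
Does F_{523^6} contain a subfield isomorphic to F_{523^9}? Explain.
No: F_{523^9} is not a subfield of F_{523^6}

F_{p^m} embeds in F_{p^n} iff m | n. Here 9 ∤ 6 (since 6 = 0·9 + 6 with remainder 6 ≠ 0), so F_{523^9} is not a subfield of F_{523^6}. Equivalently: if it were, the tower law would give 9 = [F_{523^9}:F_523] dividing [F_{523^6}:F_523] = 6, contradiction.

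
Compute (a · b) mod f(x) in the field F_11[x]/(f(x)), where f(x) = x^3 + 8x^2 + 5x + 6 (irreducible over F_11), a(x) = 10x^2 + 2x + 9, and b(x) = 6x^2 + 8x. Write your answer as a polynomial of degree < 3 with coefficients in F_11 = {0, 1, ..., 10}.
a · b ≡ 3x^2 + 2x + 7 (mod f(x))

Multiply in F_11[x]: a(x)·b(x) = (10x^2 + 2x + 9)·(6x^2 + 8x) = 5x^4 + 4x^3 + 4x^2 + 6x. This has degree ≥ 3, so divide by f(x) over F_11: 5x^4 + 4x^3 + 4x^2 + 6x = (5x + 8)·(x^3 + 8x^2 + 5x + 6) + (3x^2 + 2x + 7). Hence a·b ≡ 3x^2 + 2x + 7 (mod f). (F_11[x]/(f) is a field with 11^3 = 1331 elements since f is irreducible of degree 3.)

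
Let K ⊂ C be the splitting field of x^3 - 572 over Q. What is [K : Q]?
[K : Q] = 6

The roots of x^3 - 572 are ∛572, ω∛572, ω^2∛572 where ω = e^(2πi/3) is a primitive cube root of unity, so K = Q(∛572, ω). Now [Q(∛572):Q] = 3 (since 572 is not a perfect cube, x^3 - 572 is irreducible) and [Q(ω):Q] = 2. Both 2 and 3 divide [K:Q], and [K:Q] ≤ 3·2 = 6, so [K:Q] = 6. (Equivalently: Q(∛572) ⊂ R but ω ∉ R, so [K : Q(∛572)] = 2.)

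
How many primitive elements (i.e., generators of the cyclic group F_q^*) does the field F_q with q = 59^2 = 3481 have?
There are φ(3480) = 896 primitive elements

F_q^* is cyclic of order q - 1 = 3480. A cyclic group of order m has exactly φ(m) generators. Here m = 3480 = 2^3 · 3 · 5 · 29, so the number of primitive elements is φ(3480) = 896.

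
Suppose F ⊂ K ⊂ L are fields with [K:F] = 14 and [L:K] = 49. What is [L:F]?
[L:F] = 686

The tower law says that for any tower of field extensions F ⊂ K ⊂ L with finite degrees, [L:F] = [L:K] · [K:F]. Here this gives [L:F] = 49 · 14 = 686.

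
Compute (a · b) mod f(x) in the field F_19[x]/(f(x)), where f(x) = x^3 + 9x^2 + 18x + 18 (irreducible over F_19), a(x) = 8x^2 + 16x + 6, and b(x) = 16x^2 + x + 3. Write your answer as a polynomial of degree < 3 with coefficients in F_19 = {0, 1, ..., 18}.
a · b ≡ 10x^2 + 16x + 4 (mod f(x))

Multiply in F_19[x]: a(x)·b(x) = (8x^2 + 16x + 6)·(16x^2 + x + 3) = 14x^4 + 17x^3 + 3x^2 + 16x + 18. This has degree ≥ 3, so divide by f(x) over F_19: 14x^4 + 17x^3 + 3x^2 + 16x + 18 = (14x + 5)·(x^3 + 9x^2 + 18x + 18) + (10x^2 + 16x + 4). Hence a·b ≡ 10x^2 + 16x + 4 (mod f). (F_19[x]/(f) is a field with 19^3 = 6859 elements since f is irreducible of degree 3.)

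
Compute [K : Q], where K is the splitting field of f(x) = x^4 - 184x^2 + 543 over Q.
[K : Q] = 4

Solving the quadratic in x^2: x^2 = (184 ± √(184^2 - 4·543))/2 = (184 ± √31684)/2 = (184 ± 178)/2, giving x^2 = 3 or x^2 = 181. So f(x) = (x^2 - 3)(x^2 - 181) and the roots of f are ±√3, ±√181. Hence the splitting field is K = Q(√3, √181). Since 3 and 181 are distinct squarefree integers > 1, their product 543 is not a perfect square, so √181 ∉ Q(√3). By the tower law [K:Q] = [Q(√3,√181):Q(√3)] · [Q(√3):Q] = 2 · 2 = 4.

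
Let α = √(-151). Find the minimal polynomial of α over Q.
m_α(x) = x^2 + 151

α satisfies α^2 + 151 = 0, so x^2 + 151 annihilates α. Since d = -151 is squarefree and ≠ 1, it is not a perfect square in Q, so x^2 + 151 has no rational root and is therefore irreducible over Q (a degree-2 polynomial over a field is irreducible iff it has no root). Hence m_α(x) = x^2 + 151.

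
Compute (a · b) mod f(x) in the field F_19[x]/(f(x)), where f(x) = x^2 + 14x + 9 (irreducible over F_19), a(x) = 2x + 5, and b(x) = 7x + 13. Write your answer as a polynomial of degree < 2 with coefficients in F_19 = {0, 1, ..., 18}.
a · b ≡ 17x + 15 (mod f(x))

Multiply in F_19[x]: a(x)·b(x) = (2x + 5)·(7x + 13) = 14x^2 + 4x + 8. This has degree ≥ 2, so divide by f(x) over F_19: 14x^2 + 4x + 8 = (14)·(x^2 + 14x + 9) + (17x + 15). Hence a·b ≡ 17x + 15 (mod f). (F_19[x]/(f) is a field with 19^2 = 361 elements since f is irreducible of degree 2.)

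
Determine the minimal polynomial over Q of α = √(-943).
m_α(x) = x^2 + 943

α satisfies α^2 + 943 = 0, so x^2 + 943 annihilates α. Since d = -943 is squarefree and ≠ 1, it is not a perfect square in Q, so x^2 + 943 has no rational root and is therefore irreducible over Q (a degree-2 polynomial over a field is irreducible iff it has no root). Hence m_α(x) = x^2 + 943.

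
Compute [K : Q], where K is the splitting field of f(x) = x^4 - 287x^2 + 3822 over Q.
[K : Q] = 4

Solving the quadratic in x^2: x^2 = (287 ± √(287^2 - 4·3822))/2 = (287 ± √67081)/2 = (287 ± 259)/2, giving x^2 = 273 or x^2 = 14. So f(x) = (x^2 - 273)(x^2 - 14) and the roots of f are ±√273, ±√14. Hence the splitting field is K = Q(√273, √14). Since 273 and 14 are distinct squarefree integers > 1, their product 3822 is not a perfect square, so √14 ∉ Q(√273). By the tower law [K:Q] = [Q(√273,√14):Q(√273)] · [Q(√273):Q] = 2 · 2 = 4.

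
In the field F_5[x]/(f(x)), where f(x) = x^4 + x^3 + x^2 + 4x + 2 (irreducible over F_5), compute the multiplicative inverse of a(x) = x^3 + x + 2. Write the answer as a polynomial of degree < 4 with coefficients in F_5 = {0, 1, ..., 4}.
a(x)^(-1) ≡ 3x^3 + 3x^2 + 3x + 1 (mod f(x))

Since f is irreducible over F_5, F_5[x]/(f) is a field and a(x) ≠ 0 has an inverse. Apply the extended Euclidean algorithm to f(x) and a(x) in F_5[x]: f(x) = (x + 1)·a(x) + (x);  a(x) = (x^2 + 1)·(x) + (2). The last nonzero remainder is the constant 2 = gcd(f, a) in F_5. Back-substituting through the division chain expresses 2 = s(x)·a(x) + t(x)·f(x) with s(x) ≡ x^3 + x^2 + x + 2 (mod f), so (x^3 + x^2 + x + 2)·a(x) ≡ 2 (mod f). Multiplying by 2^(-1) ≡ 3 in F_5 gives a(x)^(-1) ≡ 3·(x^3 + x^2 + x + 2) ≡ 3x^3 + 3x^2 + 3x + 1 (mod f). Check: (x^3 + x + 2)·(3x^3 + 3x^2 + 3x + 1) = 3x^6 + 3x^5 + x^4 + 4x^2 + 2x + 2 ≡ 1 (mod x^4 + x^3 + x^2 + 4x + 2).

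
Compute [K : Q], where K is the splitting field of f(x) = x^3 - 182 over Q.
[K : Q] = 6

The roots of x^3 - 182 are ∛182, ω∛182, ω^2∛182 where ω = e^(2πi/3) is a primitive cube root of unity, so K = Q(∛182, ω). Now [Q(∛182):Q] = 3 (since 182 is not a perfect cube, x^3 - 182 is irreducible) and [Q(ω):Q] = 2. Both 2 and 3 divide [K:Q], and [K:Q] ≤ 3·2 = 6, so [K:Q] = 6. (Equivalently: Q(∛182) ⊂ R but ω ∉ R, so [K : Q(∛182)] = 2.)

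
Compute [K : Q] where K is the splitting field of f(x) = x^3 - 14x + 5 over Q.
[K : Q] = 6

By the rational root test, any rational root of the monic integer polynomial f(x) = x^3 - 14x + 5 must be an integer dividing the constant term 5, i.e. one of ±{1, 5}. Evaluating: f(1) = -8, f(-1) = 18, f(5) = 60, f(-5) = -50; none is 0, so f has no rational root and is therefore irreducible over Q (a cubic with no linear factor over a field is irreducible). For an irreducible cubic, the Galois group is A_3 or S_3 according as the discriminant disc(f) = -4a^3 - 27b^2 = -4·(-14)^3 - 27·(5)^2 = 10301 is or is not a square in Q. Here disc(f) = 10301 is not a perfect square in Q, so the Galois group of f over Q is not contained in A_3 and must be all of S_3. The splitting field has degree |S_3| = 6 over Q, so [K : Q] = 6.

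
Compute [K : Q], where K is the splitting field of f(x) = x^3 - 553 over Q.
[K : Q] = 6

The roots of x^3 - 553 are ∛553, ω∛553, ω^2∛553 where ω = e^(2πi/3) is a primitive cube root of unity, so K = Q(∛553, ω). Now [Q(∛553):Q] = 3 (since 553 is not a perfect cube, x^3 - 553 is irreducible) and [Q(ω):Q] = 2. Both 2 and 3 divide [K:Q], and [K:Q] ≤ 3·2 = 6, so [K:Q] = 6. (Equivalently: Q(∛553) ⊂ R but ω ∉ R, so [K : Q(∛553)] = 2.)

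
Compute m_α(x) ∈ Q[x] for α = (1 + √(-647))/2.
m_α(x) = x^2 - x + 162

From 2α - 1 = √(-647), squaring gives (2α - 1)^2 = -647, i.e. 4α^2 - 4α + 1 = -647, so α^2 - α + (1 + 647)/4 = 0. Since -647 ≡ 1 (mod 4), (1 + 647)/4 = 162 ∈ Z. The polynomial x^2 - x + 162 has discriminant 1 - 4·(162) = -647, which is not a perfect square in Q (d = -647 is squarefree and ≠ 1), so x^2 - x + 162 is irreducible over Q. It is the minimal polynomial of α.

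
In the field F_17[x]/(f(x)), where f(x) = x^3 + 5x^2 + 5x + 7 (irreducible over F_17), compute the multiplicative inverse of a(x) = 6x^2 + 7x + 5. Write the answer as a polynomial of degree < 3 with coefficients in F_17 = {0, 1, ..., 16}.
a(x)^(-1) ≡ 10x^2 + 3x + 6 (mod f(x))

Since f is irreducible over F_17, F_17[x]/(f) is a field and a(x) ≠ 0 has an inverse. Apply the extended Euclidean algorithm to f(x) and a(x) in F_17[x]: f(x) = (3x + 3)·a(x) + (3x + 9);  a(x) = (2x + 2)·(3x + 9) + (4). The last nonzero remainder is the constant 4 = gcd(f, a) in F_17. Back-substituting through the division chain expresses 4 = s(x)·a(x) + t(x)·f(x) with s(x) ≡ 6x^2 + 12x + 7 (mod f), so (6x^2 + 12x + 7)·a(x) ≡ 4 (mod f). Multiplying by 4^(-1) ≡ 13 in F_17 gives a(x)^(-1) ≡ 13·(6x^2 + 12x + 7) ≡ 10x^2 + 3x + 6 (mod f). Check: (6x^2 + 7x + 5)·(10x^2 + 3x + 6) = 9x^4 + 3x^3 + 5x^2 + 6x + 13 ≡ 1 (mod x^3 + 5x^2 + 5x + 7).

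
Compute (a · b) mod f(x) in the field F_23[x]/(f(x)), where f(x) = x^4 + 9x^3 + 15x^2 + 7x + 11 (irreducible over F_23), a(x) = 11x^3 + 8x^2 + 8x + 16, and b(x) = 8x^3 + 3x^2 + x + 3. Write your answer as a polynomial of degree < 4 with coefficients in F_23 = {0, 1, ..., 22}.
a · b ≡ x^3 + 20x^2 + x + 12 (mod f(x))

Multiply in F_23[x]: a(x)·b(x) = (11x^3 + 8x^2 + 8x + 16)·(8x^3 + 3x^2 + x + 3) = 19x^6 + 5x^5 + 7x^4 + 9x^3 + 11x^2 + 17x + 2. This has degree ≥ 4, so divide by f(x) over F_23: 19x^6 + 5x^5 + 7x^4 + 9x^3 + 11x^2 + 17x + 2 = (19x^2 + 18x + 20)·(x^4 + 9x^3 + 15x^2 + 7x + 11) + (x^3 + 20x^2 + x + 12). Hence a·b ≡ x^3 + 20x^2 + x + 12 (mod f). (F_23[x]/(f) is a field with 23^4 = 279841 elements since f is irreducible of degree 4.)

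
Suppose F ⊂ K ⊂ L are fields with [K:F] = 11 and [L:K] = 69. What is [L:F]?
[L:F] = 759

The tower law says that for any tower of field extensions F ⊂ K ⊂ L with finite degrees, [L:F] = [L:K] · [K:F]. Here this gives [L:F] = 69 · 11 = 759.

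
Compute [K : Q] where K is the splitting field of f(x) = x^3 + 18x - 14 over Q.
[K : Q] = 6

By the rational root test, any rational root of the monic integer polynomial f(x) = x^3 + 18x - 14 must be an integer dividing the constant term -14, i.e. one of ±{1, 2, 7, 14}. Evaluating: f(1) = 5, f(-1) = -33, f(2) = 30, f(-2) = -58, f(7) = 455, f(-7) = -483, f(14) = 2982, f(-14) = -3010; none is 0, so f has no rational root and is therefore irreducible over Q (a cubic with no linear factor over a field is irreducible). For an irreducible cubic, the Galois group is A_3 or S_3 according as the discriminant disc(f) = -4a^3 - 27b^2 = -4·(18)^3 - 27·(-14)^2 = -28620 is or is not a square in Q. Here disc(f) = -28620 is not a perfect square in Q, so the Galois group of f over Q is not contained in A_3 and must be all of S_3. The splitting field has degree |S_3| = 6 over Q, so [K : Q] = 6.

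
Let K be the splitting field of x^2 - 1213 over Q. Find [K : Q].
[K : Q] = 2

f(x) = x^2 - 1213 factors as (x - √1213)(x + √1213). The splitting field is K = Q(√1213). Since 1213 is squarefree and > 1, it is not a perfect square, so x^2 - 1213 is irreducible over Q and [Q(√1213) : Q] = 2. Hence [K : Q] = 2.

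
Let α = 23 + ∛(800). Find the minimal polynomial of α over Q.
m_α(x) = x^3 - 69x^2 + 1587x - 12967

Set β = α - 23 = ∛(800), so β^3 = 800. Then (α - 23)^3 - 800 = 0, i.e. α is a root of g(x) = (x - 23)^3 - 800 = x^3 - 69x^2 + 1587x - 12967. Since g(x) = h(x - 23) where h(x) = x^3 - 800, and h is irreducible over Q (because 800 is not a perfect cube, so h has no rational root, and a monic cubic with no rational root is irreducible), g is also irreducible (irreducibility is preserved under the substitution x → x - 23). Hence m_α(x) = x^3 - 69x^2 + 1587x - 12967.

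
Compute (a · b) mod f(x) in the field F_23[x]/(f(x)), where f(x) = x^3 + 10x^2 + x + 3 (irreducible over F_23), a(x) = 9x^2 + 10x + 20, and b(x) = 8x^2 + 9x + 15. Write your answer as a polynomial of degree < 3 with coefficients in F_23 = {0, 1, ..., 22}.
a · b ≡ 15x^2 + 6x + 22 (mod f(x))

Multiply in F_23[x]: a(x)·b(x) = (9x^2 + 10x + 20)·(8x^2 + 9x + 15) = 3x^4 + 17x^2 + 8x + 1. This has degree ≥ 3, so divide by f(x) over F_23: 3x^4 + 17x^2 + 8x + 1 = (3x + 16)·(x^3 + 10x^2 + x + 3) + (15x^2 + 6x + 22). Hence a·b ≡ 15x^2 + 6x + 22 (mod f). (F_23[x]/(f) is a field with 23^3 = 12167 elements since f is irreducible of degree 3.)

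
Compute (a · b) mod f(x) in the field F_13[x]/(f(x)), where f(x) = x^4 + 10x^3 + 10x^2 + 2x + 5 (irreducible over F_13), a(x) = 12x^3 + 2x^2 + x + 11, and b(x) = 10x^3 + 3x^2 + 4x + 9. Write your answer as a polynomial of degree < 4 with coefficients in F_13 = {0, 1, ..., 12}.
a · b ≡ 12x^2 + 11x + 7 (mod f(x))

Multiply in F_13[x]: a(x)·b(x) = (12x^3 + 2x^2 + x + 11)·(10x^3 + 3x^2 + 4x + 9) = 3x^6 + 4x^5 + 12x^4 + 8x^3 + 3x^2 + x + 8. This has degree ≥ 4, so divide by f(x) over F_13: 3x^6 + 4x^5 + 12x^4 + 8x^3 + 3x^2 + x + 8 = (3x^2 + 8)·(x^4 + 10x^3 + 10x^2 + 2x + 5) + (12x^2 + 11x + 7). Hence a·b ≡ 12x^2 + 11x + 7 (mod f). (F_13[x]/(f) is a field with 13^4 = 28561 elements since f is irreducible of degree 4.)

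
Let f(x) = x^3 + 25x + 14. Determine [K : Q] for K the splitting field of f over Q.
[K : Q] = 6

By the rational root test, any rational root of the monic integer polynomial f(x) = x^3 + 25x + 14 must be an integer dividing the constant term 14, i.e. one of ±{1, 2, 7, 14}. Evaluating: f(1) = 40, f(-1) = -12, f(2) = 72, f(-2) = -44, f(7) = 532, f(-7) = -504, f(14) = 3108, f(-14) = -3080; none is 0, so f has no rational root and is therefore irreducible over Q (a cubic with no linear factor over a field is irreducible). For an irreducible cubic, the Galois group is A_3 or S_3 according as the discriminant disc(f) = -4a^3 - 27b^2 = -4·(25)^3 - 27·(14)^2 = -67792 is or is not a square in Q. Here disc(f) = -67792 is not a perfect square in Q, so the Galois group of f over Q is not contained in A_3 and must be all of S_3. The splitting field has degree |S_3| = 6 over Q, so [K : Q] = 6.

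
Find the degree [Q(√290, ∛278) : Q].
[Q(√290, ∛278) : Q] = 6

Let L = Q(√290, ∛278). Since Q(√290) ⊂ L and [Q(√290):Q] = 2, the tower law gives 2 | [L:Q]. Likewise Q(∛278) ⊂ L with [Q(∛278):Q] = 3 (because 278 is not a perfect cube), so 3 | [L:Q]. As gcd(2,3) = 1, [L:Q] is divisible by 6. Conversely L is generated over Q by √290 and ∛278, so [L:Q] ≤ 2·3 = 6. Therefore [Q(√290, ∛278) : Q] = 6.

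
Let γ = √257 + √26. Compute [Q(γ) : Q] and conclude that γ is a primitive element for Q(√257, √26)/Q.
[Q(γ) : Q] = 4 (equivalently, Q(γ) = Q(√257, √26))

Obviously Q(γ) ⊆ Q(√257, √26), and [Q(√257, √26):Q] = 4 (since 257, 26 are distinct squarefree integers > 1 with 6682 not a perfect square). To show equality we compute the minimal polynomial of γ. From γ = √257 + √26: γ^2 = 257 + 2√(6682) + 26 = 283 + 2√(6682), so γ^2 - 283 = 2√(6682); squaring, (γ^2 - 283)^2 = 4·6682, i.e. γ^4 - 566γ^2 + 80089 - 26728 = 0, i.e. γ^4 - 566γ^2 + 53361 = 0. So γ is a root of x^4 - 566x^2 + 53361. This polynomial is irreducible over Q: it has no rational root (each ±√257 ± √26 is irrational), and any factorization into two quadratics over Q would force √(6682) ∈ Q (pairing opposite roots) or √257, √26 ∈ Q (other pairings), all impossible. Hence [Q(γ):Q] = 4 = [Q(√257, √26):Q], so Q(γ) = Q(√257, √26).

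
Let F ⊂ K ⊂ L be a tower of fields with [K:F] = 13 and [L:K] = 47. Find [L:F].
[L:F] = 611

The tower law says that for any tower of field extensions F ⊂ K ⊂ L with finite degrees, [L:F] = [L:K] · [K:F]. Here this gives [L:F] = 47 · 13 = 611.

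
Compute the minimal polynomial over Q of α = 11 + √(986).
m_α(x) = x^2 - 22x - 865

From α - 11 = √(986), squaring gives (α - 11)^2 = 986, i.e. α^2 - 22α + 121 = 986, so α^2 - 22α - 865 = 0. The discriminant of x^2 - 22x - 865 is (-22)^2 - 4·(-865) = 484 + 3460 = 3944, and 4·(986) is not a perfect square in Q since 986 is squarefree and ≠ 1. Hence x^2 - 22x - 865 is irreducible over Q and is the minimal polynomial of α.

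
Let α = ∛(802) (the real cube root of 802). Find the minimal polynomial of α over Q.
m_α(x) = x^3 - 802

α satisfies α^3 = 802, so x^3 - 802 annihilates α. By the rational root test, a rational root p/q (in lowest terms) of x^3 - 802 would satisfy p^3 = 802 q^3, forcing q = 1 and p^3 = 802; but 802 is not a perfect cube, contradiction. A monic cubic over Q with no rational root is irreducible (any nontrivial factorization would include a linear factor). Hence x^3 - 802 is the minimal polynomial of α, and in particular [Q(α):Q] = 3.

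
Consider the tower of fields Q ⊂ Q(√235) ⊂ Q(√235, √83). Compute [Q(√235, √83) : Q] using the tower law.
[Q(√235, √83) : Q] = 4

[Q(√235):Q] = 2 (min poly x^2 - 235, irreducible since 235 is squarefree > 1). For the top step, suppose √83 ∈ Q(√235), say √83 = c + d√235 with c, d ∈ Q. Squaring: 83 = c^2 + 235d^2 + 2cd√235. Since √235 ∉ Q this forces 2cd = 0. If d = 0 then √83 = c ∈ Q, contradicting 83 squarefree > 1. If c = 0 then 83 = 235d^2, so 235·83 = (235d)^2 is a perfect square in Q — but 235·83 = 19505 is not a perfect square (since 235 and 83 are distinct squarefree integers). Contradiction. Hence √83 ∉ Q(√235), so x^2 - 83 stays irreducible over Q(√235) and [Q(√235, √83) : Q(√235)] = 2. By the tower law, [Q(√235, √83) : Q] = 2 · 2 = 4.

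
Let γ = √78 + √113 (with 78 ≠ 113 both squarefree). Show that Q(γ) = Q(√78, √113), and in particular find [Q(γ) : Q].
[Q(γ) : Q] = 4 (equivalently, Q(γ) = Q(√78, √113))

Obviously Q(γ) ⊆ Q(√78, √113), and [Q(√78, √113):Q] = 4 (since 78, 113 are distinct squarefree integers > 1 with 8814 not a perfect square). To show equality we compute the minimal polynomial of γ. From γ = √78 + √113: γ^2 = 78 + 2√(8814) + 113 = 191 + 2√(8814), so γ^2 - 191 = 2√(8814); squaring, (γ^2 - 191)^2 = 4·8814, i.e. γ^4 - 382γ^2 + 36481 - 35256 = 0, i.e. γ^4 - 382γ^2 + 1225 = 0. So γ is a root of x^4 - 382x^2 + 1225. This polynomial is irreducible over Q: it has no rational root (each ±√78 ± √113 is irrational), and any factorization into two quadratics over Q would force √(8814) ∈ Q (pairing opposite roots) or √78, √113 ∈ Q (other pairings), all impossible. Hence [Q(γ):Q] = 4 = [Q(√78, √113):Q], so Q(γ) = Q(√78, √113).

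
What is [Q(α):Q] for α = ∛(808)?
[Q(α):Q] = 3

The minimal polynomial of α is x^3 - 808, irreducible over Q since 808 is not a perfect cube (so x^3 - 808 has no rational root). Hence [Q(α):Q] = deg(m_α) = 3.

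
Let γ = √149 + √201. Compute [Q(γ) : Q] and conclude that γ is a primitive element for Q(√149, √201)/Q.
[Q(γ) : Q] = 4 (equivalently, Q(γ) = Q(√149, √201))

Obviously Q(γ) ⊆ Q(√149, √201), and [Q(√149, √201):Q] = 4 (since 149, 201 are distinct squarefree integers > 1 with 29949 not a perfect square). To show equality we compute the minimal polynomial of γ. From γ = √149 + √201: γ^2 = 149 + 2√(29949) + 201 = 350 + 2√(29949), so γ^2 - 350 = 2√(29949); squaring, (γ^2 - 350)^2 = 4·29949, i.e. γ^4 - 700γ^2 + 122500 - 119796 = 0, i.e. γ^4 - 700γ^2 + 2704 = 0. So γ is a root of x^4 - 700x^2 + 2704. This polynomial is irreducible over Q: it has no rational root (each ±√149 ± √201 is irrational), and any factorization into two quadratics over Q would force √(29949) ∈ Q (pairing opposite roots) or √149, √201 ∈ Q (other pairings), all impossible. Hence [Q(γ):Q] = 4 = [Q(√149, √201):Q], so Q(γ) = Q(√149, √201).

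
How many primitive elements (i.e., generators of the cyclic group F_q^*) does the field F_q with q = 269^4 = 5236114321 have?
There are φ(5236114320) = 1357627392 primitive elements

F_q^* is cyclic of order q - 1 = 5236114320. A cyclic group of order m has exactly φ(m) generators. Here m = 5236114320 = 2^4 · 3^3 · 5 · 67 · 97 · 373, so the number of primitive elements is φ(5236114320) = 1357627392.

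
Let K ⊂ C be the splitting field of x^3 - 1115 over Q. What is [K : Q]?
[K : Q] = 6

The roots of x^3 - 1115 are ∛1115, ω∛1115, ω^2∛1115 where ω = e^(2πi/3) is a primitive cube root of unity, so K = Q(∛1115, ω). Now [Q(∛1115):Q] = 3 (since 1115 is not a perfect cube, x^3 - 1115 is irreducible) and [Q(ω):Q] = 2. Both 2 and 3 divide [K:Q], and [K:Q] ≤ 3·2 = 6, so [K:Q] = 6. (Equivalently: Q(∛1115) ⊂ R but ω ∉ R, so [K : Q(∛1115)] = 2.)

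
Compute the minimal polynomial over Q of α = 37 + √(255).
m_α(x) = x^2 - 74x + 1114

From α - 37 = √(255), squaring gives (α - 37)^2 = 255, i.e. α^2 - 74α + 1369 = 255, so α^2 - 74α + 1114 = 0. The discriminant of x^2 - 74x + 1114 is (-74)^2 - 4·(1114) = 5476 - 4456 = 1020, and 4·(255) is not a perfect square in Q since 255 is squarefree and ≠ 1. Hence x^2 - 74x + 1114 is irreducible over Q and is the minimal polynomial of α.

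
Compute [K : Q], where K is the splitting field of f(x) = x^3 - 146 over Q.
[K : Q] = 6

The roots of x^3 - 146 are ∛146, ω∛146, ω^2∛146 where ω = e^(2πi/3) is a primitive cube root of unity, so K = Q(∛146, ω). Now [Q(∛146):Q] = 3 (since 146 is not a perfect cube, x^3 - 146 is irreducible) and [Q(ω):Q] = 2. Both 2 and 3 divide [K:Q], and [K:Q] ≤ 3·2 = 6, so [K:Q] = 6. (Equivalently: Q(∛146) ⊂ R but ω ∉ R, so [K : Q(∛146)] = 2.)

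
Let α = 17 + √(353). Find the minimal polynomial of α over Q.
m_α(x) = x^2 - 34x - 64

From α - 17 = √(353), squaring gives (α - 17)^2 = 353, i.e. α^2 - 34α + 289 = 353, so α^2 - 34α - 64 = 0. The discriminant of x^2 - 34x - 64 is (-34)^2 - 4·(-64) = 1156 + 256 = 1412, and 4·(353) is not a perfect square in Q since 353 is squarefree and ≠ 1. Hence x^2 - 34x - 64 is irreducible over Q and is the minimal polynomial of α.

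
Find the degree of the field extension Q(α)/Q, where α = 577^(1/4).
[Q(α):Q] = 4

α is a root of x^4 - 577. By Eisenstein's criterion at the prime p = 577 (which divides the constant term 577 but p^2 = 332929 does not, since 577 is squarefree), x^4 - 577 is irreducible over Q. Hence [Q(α):Q] = 4.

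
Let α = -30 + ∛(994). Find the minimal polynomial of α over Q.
m_α(x) = x^3 + 90x^2 + 2700x + 26006

Set β = α + 30 = ∛(994), so β^3 = 994. Then (α + 30)^3 - 994 = 0, i.e. α is a root of g(x) = (x + 30)^3 - 994 = x^3 + 90x^2 + 2700x + 26006. Since g(x) = h(x + 30) where h(x) = x^3 - 994, and h is irreducible over Q (because 994 is not a perfect cube, so h has no rational root, and a monic cubic with no rational root is irreducible), g is also irreducible (irreducibility is preserved under the substitution x → x + 30). Hence m_α(x) = x^3 + 90x^2 + 2700x + 26006.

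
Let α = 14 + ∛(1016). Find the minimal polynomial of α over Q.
m_α(x) = x^3 - 42x^2 + 588x - 3760

Set β = α - 14 = ∛(1016), so β^3 = 1016. Then (α - 14)^3 - 1016 = 0, i.e. α is a root of g(x) = (x - 14)^3 - 1016 = x^3 - 42x^2 + 588x - 3760. Since g(x) = h(x - 14) where h(x) = x^3 - 1016, and h is irreducible over Q (because 1016 is not a perfect cube, so h has no rational root, and a monic cubic with no rational root is irreducible), g is also irreducible (irreducibility is preserved under the substitution x → x - 14). Hence m_α(x) = x^3 - 42x^2 + 588x - 3760.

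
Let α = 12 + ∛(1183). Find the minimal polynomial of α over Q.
m_α(x) = x^3 - 36x^2 + 432x - 2911

Set β = α - 12 = ∛(1183), so β^3 = 1183. Then (α - 12)^3 - 1183 = 0, i.e. α is a root of g(x) = (x - 12)^3 - 1183 = x^3 - 36x^2 + 432x - 2911. Since g(x) = h(x - 12) where h(x) = x^3 - 1183, and h is irreducible over Q (because 1183 is not a perfect cube, so h has no rational root, and a monic cubic with no rational root is irreducible), g is also irreducible (irreducibility is preserved under the substitution x → x - 12). Hence m_α(x) = x^3 - 36x^2 + 432x - 2911.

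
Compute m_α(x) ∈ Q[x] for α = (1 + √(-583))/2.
m_α(x) = x^2 - x + 146

From 2α - 1 = √(-583), squaring gives (2α - 1)^2 = -583, i.e. 4α^2 - 4α + 1 = -583, so α^2 - α + (1 + 583)/4 = 0. Since -583 ≡ 1 (mod 4), (1 + 583)/4 = 146 ∈ Z. The polynomial x^2 - x + 146 has discriminant 1 - 4·(146) = -583, which is not a perfect square in Q (d = -583 is squarefree and ≠ 1), so x^2 - x + 146 is irreducible over Q. It is the minimal polynomial of α.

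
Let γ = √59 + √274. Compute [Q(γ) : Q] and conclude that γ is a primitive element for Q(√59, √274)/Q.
[Q(γ) : Q] = 4 (equivalently, Q(γ) = Q(√59, √274))

Obviously Q(γ) ⊆ Q(√59, √274), and [Q(√59, √274):Q] = 4 (since 59, 274 are distinct squarefree integers > 1 with 16166 not a perfect square). To show equality we compute the minimal polynomial of γ. From γ = √59 + √274: γ^2 = 59 + 2√(16166) + 274 = 333 + 2√(16166), so γ^2 - 333 = 2√(16166); squaring, (γ^2 - 333)^2 = 4·16166, i.e. γ^4 - 666γ^2 + 110889 - 64664 = 0, i.e. γ^4 - 666γ^2 + 46225 = 0. So γ is a root of x^4 - 666x^2 + 46225. This polynomial is irreducible over Q: it has no rational root (each ±√59 ± √274 is irrational), and any factorization into two quadratics over Q would force √(16166) ∈ Q (pairing opposite roots) or √59, √274 ∈ Q (other pairings), all impossible. Hence [Q(γ):Q] = 4 = [Q(√59, √274):Q], so Q(γ) = Q(√59, √274).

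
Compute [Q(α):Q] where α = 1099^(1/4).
[Q(α):Q] = 4

α is a root of x^4 - 1099. By Eisenstein's criterion at the prime p = 7 (which divides the constant term 1099 but p^2 = 49 does not, since 1099 is squarefree), x^4 - 1099 is irreducible over Q. Hence [Q(α):Q] = 4.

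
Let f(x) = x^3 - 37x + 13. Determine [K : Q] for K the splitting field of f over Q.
[K : Q] = 6

By the rational root test, any rational root of the monic integer polynomial f(x) = x^3 - 37x + 13 must be an integer dividing the constant term 13, i.e. one of ±{1, 13}. Evaluating: f(1) = -23, f(-1) = 49, f(13) = 1729, f(-13) = -1703; none is 0, so f has no rational root and is therefore irreducible over Q (a cubic with no linear factor over a field is irreducible). For an irreducible cubic, the Galois group is A_3 or S_3 according as the discriminant disc(f) = -4a^3 - 27b^2 = -4·(-37)^3 - 27·(13)^2 = 198049 is or is not a square in Q. Here disc(f) = 198049 is not a perfect square in Q, so the Galois group of f over Q is not contained in A_3 and must be all of S_3. The splitting field has degree |S_3| = 6 over Q, so [K : Q] = 6.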